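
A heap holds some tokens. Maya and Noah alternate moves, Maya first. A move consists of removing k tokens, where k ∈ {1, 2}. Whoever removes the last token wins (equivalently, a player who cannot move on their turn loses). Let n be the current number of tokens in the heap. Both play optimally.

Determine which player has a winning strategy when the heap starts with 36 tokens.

Use the standard recursion: the mover loses at a terminal position; elsewhere, the mover wins exactly when some move hands the opponent an L position.
n=0: no move → L
n=1: W (go to 0, an L position)
n=2: W (go to 0, an L position)
n=3: L (options 2(W), 1(W) are all W)
n=4: W (go to 3, an L position)
n=5: W (go to 3, an L position)
n=6: L (options 5(W), 4(W) are all W)
n=7: W (go to 6, an L position)
n=8: W (go to 6, an L position)
n=9: L (options 8(W), 7(W) are all W)
n=10: W (go to 9, an L position)
n=11: W (go to 9, an L position)
n=12: L (options 11(W), 10(W) are all W)
n=13: W (go to 12, an L position)
n=14: W (go to 12, an L position)
n=15: L (options 14(W), 13(W) are all W)
n=16: W (go to 15, an L position)
n=17: W (go to 15, an L position)
n=18: L (options 17(W), 16(W) are all W)
n=19: W (go to 18, an L position)
n=20: W (go to 18, an L position)
n=21: L (options 20(W), 19(W) are all W)
n=22: W (go to 21, an L position)
n=23: W (go to 21, an L position)
n=24: L (options 23(W), 22(W) are all W)
n=25: W (go to 24, an L position)
n=26: W (go to 24, an L position)
n=27: L (options 26(W), 25(W) are all W)
n=28: W (go to 27, an L position)
n=29: W (go to 27, an L position)
n=30: L (options 29(W), 28(W) are all W)
n=31: W (go to 30, an L position)
n=32: W (go to 30, an L position)
n=33: L (options 32(W), 31(W) are all W)
n=34: W (go to 33, an L position)
n=35: W (go to 33, an L position)
n=36: L (options 35(W), 34(W) are all W)
Every move from 36 reaches a W position, so the mover loses.

Noah wins.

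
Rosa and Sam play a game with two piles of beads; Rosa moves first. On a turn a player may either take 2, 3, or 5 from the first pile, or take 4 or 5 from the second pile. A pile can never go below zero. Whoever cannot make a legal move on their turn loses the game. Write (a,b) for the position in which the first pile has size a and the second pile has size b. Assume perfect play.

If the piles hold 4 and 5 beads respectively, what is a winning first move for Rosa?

Move to (2,5).

Classify positions by backward induction: terminal positions (no move available) are L. From any other position, the mover wins iff some move reaches an L.
No move ever increases a pile, so every position that can arise here has a ≤ 4 and b ≤ 5; it is enough to label the cells with 0 ≤ a ≤ 4 and 0 ≤ b ≤ 5.
Every move lowers a or b (never raises either), so fill the grid row by row in increasing a, and left to right within a row: each cell's successors are then already labelled.
      b=0  b=1  b=2  b=3  b=4  b=5
a=0:    L    L    L    L    W    W
a=1:    L    L    L    L    W    W
a=2:    W    W    W    W    L    L
a=3:    W    W    W    W    L    L
a=4:    W    W    W    W    W    W
Cells with no legal move (terminal, hence L): (0,0), (0,1), (0,2), (0,3), (1,0), (1,1), (1,2), (1,3).
The remaining L cells, each justified by listing all of its moves:
(2,4): →(0,4)(W), (2,0)(W) — all W, so L
(2,5): →(0,5)(W), (2,1)(W), (2,0)(W) — all W, so L
(3,4): →(1,4)(W), (0,4)(W), (3,0)(W) — all W, so L
(3,5): →(1,5)(W), (0,5)(W), (3,1)(W), (3,0)(W) — all W, so L
Every other cell has at least one move into one of the L cells above, so it is W.
From (4,5), the L positions reachable in one move are: (2,5).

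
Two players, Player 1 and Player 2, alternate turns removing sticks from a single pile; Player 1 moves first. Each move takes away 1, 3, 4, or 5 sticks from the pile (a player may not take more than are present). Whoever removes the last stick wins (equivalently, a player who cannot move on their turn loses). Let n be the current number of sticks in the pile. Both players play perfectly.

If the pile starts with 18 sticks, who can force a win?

Use the standard recursion: the mover loses at a terminal position; elsewhere, the mover wins exactly when some move hands the opponent an L position.
n=0: no move → L
n=1: →0(L), so W
n=2: →1(W) only, which is W, so L
n=3: →2(L), so W
n=4: →0(L), so W
n=5: →2(L), so W
n=6: →2(L), so W
n=7: →2(L), so W
n=8: →7(W), 5(W), 4(W), 3(W) — all W, so L
n=9: →8(L), so W
n=10: →9(W), 7(W), 6(W), 5(W) — all W, so L
n=11: →10(L), so W
n=12: →8(L), so W
n=13: →10(L), so W
n=14: →10(L), so W
n=15: →10(L), so W
n=16: →15(W), 13(W), 12(W), 11(W) — all W, so L
n=17: →16(L), so W
n=18: →17(W), 15(W), 14(W), 13(W) — all W, so L
The starting position 18 is L: whatever Player 1 does, the opponent receives a W position.

Player 2 wins.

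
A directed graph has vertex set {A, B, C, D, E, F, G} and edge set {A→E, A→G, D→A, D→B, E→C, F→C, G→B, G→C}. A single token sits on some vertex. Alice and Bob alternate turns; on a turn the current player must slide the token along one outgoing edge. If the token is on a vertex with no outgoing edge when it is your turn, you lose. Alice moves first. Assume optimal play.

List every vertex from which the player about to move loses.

A, B, C

Compute win/loss labels from the base case upward. A position with no move is L. Any other position is W if it can reach an L in one move, else L.
Every edge goes from a vertex to one that appears earlier in the order B, C, F, G, E, A, D, so processing vertices in that order labels each vertex after all of its successors.
B: no outgoing edge → L
C: no outgoing edge → L
F: reaches L-position C → W
G: reaches L-position C → W
E: reaches L-position C → W
A: only reaches E(W), G(W), all W → L
D: reaches L-position A → W
The losing starting vertices are exactly the entries labelled L in this table (3 of them).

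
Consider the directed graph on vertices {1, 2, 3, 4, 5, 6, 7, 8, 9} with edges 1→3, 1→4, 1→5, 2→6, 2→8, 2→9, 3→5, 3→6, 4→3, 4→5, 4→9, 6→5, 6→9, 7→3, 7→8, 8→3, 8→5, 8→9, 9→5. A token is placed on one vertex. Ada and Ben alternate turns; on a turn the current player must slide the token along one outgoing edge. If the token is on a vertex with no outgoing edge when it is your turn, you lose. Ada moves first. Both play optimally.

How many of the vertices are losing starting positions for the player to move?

Compute win/loss labels from the base case upward. A position with no move is L. Any other position is W if it can reach an L in one move, else L.
Every edge goes from a vertex to one that appears earlier in the order 5, 9, 6, 3, 8, 4, 1, 2, 7, so processing vertices in that order labels each vertex after all of its successors.
5: no outgoing edge → L
9: reaches L-position 5 → W
6: reaches L-position 5 → W
3: reaches L-position 5 → W
8: reaches L-position 5 → W
4: reaches L-position 5 → W
1: reaches L-position 5 → W
2: only reaches 8(W), 6(W), 9(W), all W → L
7: only reaches 8(W), 3(W), all W → L
The L vertices are 2, 5, 7; that is 3 in all.

3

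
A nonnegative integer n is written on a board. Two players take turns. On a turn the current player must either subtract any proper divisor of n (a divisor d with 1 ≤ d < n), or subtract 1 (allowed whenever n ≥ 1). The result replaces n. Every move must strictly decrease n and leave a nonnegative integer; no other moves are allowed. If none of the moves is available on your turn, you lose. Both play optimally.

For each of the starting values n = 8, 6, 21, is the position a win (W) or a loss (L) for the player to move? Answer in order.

8: W, 6: W, 21: L

Label each position W (a win for the player to move) or L (a loss). A position with no legal move is L; any other position is W exactly when some move reaches an L, and L when every move reaches a W.
n=0: no move → L
n=1: W (go to 0, an L position)
n=2: L (sole option 1(W) is W)
n=3: W (go to 2, an L position)
n=4: W (go to 2, an L position)
n=5: L (sole option 4(W) is W)
n=6: W (go to 5, an L position)
n=7: L (sole option 6(W) is W)
n=8: W (go to 7, an L position)
n=9: L (options 6(W), 8(W) are all W)
n=10: W (go to 5, an L position)
n=11: L (sole option 10(W) is W)
n=12: W (go to 9, an L position)
n=13: L (sole option 12(W) is W)
n=14: W (go to 7, an L position)
n=15: L (options 10(W), 12(W), 14(W) are all W)
n=16: W (go to 15, an L position)
n=17: L (sole option 16(W) is W)
n=18: W (go to 9, an L position)
n=19: L (sole option 18(W) is W)
n=20: W (go to 15, an L position)
n=21: L (options 14(W), 18(W), 20(W) are all W)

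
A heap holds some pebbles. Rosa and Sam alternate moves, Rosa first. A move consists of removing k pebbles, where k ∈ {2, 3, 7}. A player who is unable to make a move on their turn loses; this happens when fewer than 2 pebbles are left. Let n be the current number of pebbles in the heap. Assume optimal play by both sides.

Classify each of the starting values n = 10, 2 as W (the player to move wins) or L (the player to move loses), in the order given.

Work bottom-up. With no move the player to move loses. Otherwise the position is W if at least one move leads to an L position for the opponent, and L if every move leads to a W.
n=0: no move → L
n=1: no move → L
n=2: W (go to 0, an L position)
n=3: W (go to 1, an L position)
n=4: W (go to 1, an L position)
n=5: L (options 3(W), 2(W) are all W)
n=6: L (options 4(W), 3(W) are all W)
n=7: W (go to 5, an L position)
n=8: W (go to 6, an L position)
n=9: W (go to 6, an L position)
n=10: L (options 8(W), 7(W), 3(W) are all W)

10: L, 2: W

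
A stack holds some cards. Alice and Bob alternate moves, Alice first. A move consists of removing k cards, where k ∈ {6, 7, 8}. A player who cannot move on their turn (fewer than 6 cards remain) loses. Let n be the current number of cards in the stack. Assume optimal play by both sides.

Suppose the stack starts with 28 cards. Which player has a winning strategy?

Compute win/loss labels from the base case upward. A position with no move is L. Any other position is W if it can reach an L in one move, else L.
n=0: no move → L
n=1: no move → L
n=2: no move → L
n=3: no move → L
n=4: no move → L
n=5: no move → L
n=6: →0(L), so W
n=7: →1(L), so W
n=8: →2(L), so W
n=9: →3(L), so W
n=10: →4(L), so W
n=11: →5(L), so W
n=12: →5(L), so W
n=13: →5(L), so W
n=14: →8(W), 7(W), 6(W) — all W, so L
n=15: →9(W), 8(W), 7(W) — all W, so L
n=16: →10(W), 9(W), 8(W) — all W, so L
n=17: →11(W), 10(W), 9(W) — all W, so L
n=18: →12(W), 11(W), 10(W) — all W, so L
n=19: →13(W), 12(W), 11(W) — all W, so L
n=20: →14(L), so W
n=21: →15(L), so W
n=22: →16(L), so W
n=23: →17(L), so W
n=24: →18(L), so W
n=25: →19(L), so W
n=26: →19(L), so W
n=27: →19(L), so W
n=28: →22(W), 21(W), 20(W) — all W, so L
Every move from 28 reaches a W position, so the mover loses.

Bob wins.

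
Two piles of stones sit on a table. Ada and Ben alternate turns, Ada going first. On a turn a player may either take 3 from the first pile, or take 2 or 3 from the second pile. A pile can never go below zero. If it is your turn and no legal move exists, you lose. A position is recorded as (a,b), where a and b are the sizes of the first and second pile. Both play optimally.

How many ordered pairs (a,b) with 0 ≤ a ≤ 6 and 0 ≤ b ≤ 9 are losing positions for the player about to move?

Compute win/loss labels from the base case upward. A position with no move is L. Any other position is W if it can reach an L in one move, else L.
Every move lowers a or b (never raises either), so fill the grid row by row in increasing a, and left to right within a row: each cell's successors are then already labelled.
      b=0  b=1  b=2  b=3  b=4  b=5  b=6  b=7  b=8  b=9
a=0:    L    L    W    W    W    L    L    W    W    W
a=1:    L    L    W    W    W    L    L    W    W    W
a=2:    L    L    W    W    W    L    L    W    W    W
a=3:    W    W    L    L    W    W    W    L    L    W
a=4:    W    W    L    L    W    W    W    L    L    W
a=5:    W    W    L    L    W    W    W    L    L    W
a=6:    L    L    W    W    W    L    L    W    W    W
Cells with no legal move (terminal, hence L): (0,0), (0,1), (1,0), (1,1), (2,0), (2,1).
The remaining L cells, each justified by listing all of its moves:
(0,5): →(0,3)(W), (0,2)(W) — all W, so L
(0,6): →(0,4)(W), (0,3)(W) — all W, so L
(1,5): →(1,3)(W), (1,2)(W) — all W, so L
(1,6): →(1,4)(W), (1,3)(W) — all W, so L
(2,5): →(2,3)(W), (2,2)(W) — all W, so L
(2,6): →(2,4)(W), (2,3)(W) — all W, so L
(3,2): →(0,2)(W), (3,0)(W) — all W, so L
(3,3): →(0,3)(W), (3,1)(W), (3,0)(W) — all W, so L
(3,7): →(0,7)(W), (3,5)(W), (3,4)(W) — all W, so L
(3,8): →(0,8)(W), (3,6)(W), (3,5)(W) — all W, so L
(4,2): →(1,2)(W), (4,0)(W) — all W, so L
(4,3): →(1,3)(W), (4,1)(W), (4,0)(W) — all W, so L
(4,7): →(1,7)(W), (4,5)(W), (4,4)(W) — all W, so L
(4,8): →(1,8)(W), (4,6)(W), (4,5)(W) — all W, so L
(5,2): →(2,2)(W), (5,0)(W) — all W, so L
(5,3): →(2,3)(W), (5,1)(W), (5,0)(W) — all W, so L
(5,7): →(2,7)(W), (5,5)(W), (5,4)(W) — all W, so L
(5,8): →(2,8)(W), (5,6)(W), (5,5)(W) — all W, so L
(6,0): →(3,0)(W) only, which is W, so L
(6,1): →(3,1)(W) only, which is W, so L
(6,5): →(3,5)(W), (6,3)(W), (6,2)(W) — all W, so L
(6,6): →(3,6)(W), (6,4)(W), (6,3)(W) — all W, so L
Every other cell has at least one move into one of the L cells above, so it is W.
L cells per row: a=0: 4, a=1: 4, a=2: 4, a=3: 4, a=4: 4, a=5: 4, a=6: 4; total 28.

28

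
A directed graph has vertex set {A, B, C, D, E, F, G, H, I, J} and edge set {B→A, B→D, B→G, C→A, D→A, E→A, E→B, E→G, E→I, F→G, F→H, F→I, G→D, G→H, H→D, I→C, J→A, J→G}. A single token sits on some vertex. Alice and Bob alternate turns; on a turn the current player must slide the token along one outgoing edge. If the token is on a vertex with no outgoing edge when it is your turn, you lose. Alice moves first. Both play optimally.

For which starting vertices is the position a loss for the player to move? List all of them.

Label each position W (a win for the player to move) or L (a loss). A position with no legal move is L; any other position is W exactly when some move reaches an L, and L when every move reaches a W.
Every edge goes from a vertex to one that appears earlier in the order A, D, C, H, G, B, J, I, E, F, so processing vertices in that order labels each vertex after all of its successors.
A: no outgoing edge → L
D: reaches L-position A → W
C: reaches L-position A → W
H: only reaches D(W), which is W → L
G: reaches L-position H → W
B: reaches L-position A → W
J: reaches L-position A → W
I: only reaches C(W), which is W → L
E: reaches L-position I → W
F: reaches L-position I → W
Reading off the rows marked L gives the requested list; there are 3 such vertices.

A, H, I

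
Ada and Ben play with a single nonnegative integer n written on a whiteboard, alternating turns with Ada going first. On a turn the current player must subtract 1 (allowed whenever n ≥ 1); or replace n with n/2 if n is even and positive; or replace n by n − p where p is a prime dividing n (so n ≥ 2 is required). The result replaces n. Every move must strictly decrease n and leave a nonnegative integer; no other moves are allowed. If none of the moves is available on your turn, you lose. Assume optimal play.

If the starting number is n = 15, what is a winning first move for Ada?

Move to 14.

Positions with no move are L. A position that does have a move is losing for the player to move precisely when every available move leads to a winning position for the opponent. Fill in the labels:
n=0: no move → L
n=1: W (go to 0, an L position)
n=2: W (go to 0, an L position)
n=3: W (go to 0, an L position)
n=4: L (options 2(W), 3(W) are all W)
n=5: W (go to 0, an L position)
n=6: W (go to 4, an L position)
n=7: W (go to 0, an L position)
n=8: W (go to 4, an L position)
n=9: L (options 6(W), 8(W) are all W)
n=10: W (go to 9, an L position)
n=11: W (go to 0, an L position)
n=12: W (go to 9, an L position)
n=13: W (go to 0, an L position)
n=14: L (options 7(W), 12(W), 13(W) are all W)
n=15: W (go to 14, an L position)
From 15, the L positions reachable in one move are: 14.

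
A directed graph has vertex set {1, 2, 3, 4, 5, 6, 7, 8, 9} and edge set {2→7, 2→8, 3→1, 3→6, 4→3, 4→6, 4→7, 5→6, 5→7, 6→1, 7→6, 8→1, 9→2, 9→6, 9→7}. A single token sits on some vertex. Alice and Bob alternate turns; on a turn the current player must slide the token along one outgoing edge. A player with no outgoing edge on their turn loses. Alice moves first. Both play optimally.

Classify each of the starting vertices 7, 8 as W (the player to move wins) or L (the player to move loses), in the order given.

7: L, 8: W

Build the W/L table. Terminal = L. A non-terminal position is W if it has a move to some L; otherwise it is L.
Every edge goes from a vertex to one that appears earlier in the order 1, 8, 6, 7, 2, 3, 4, 5, 9, so processing vertices in that order labels each vertex after all of its successors.
1: no outgoing edge → L
8: W (go to 1, an L position)
6: W (go to 1, an L position)
7: L (sole option 6(W) is W)
2: W (go to 7, an L position)
3: W (go to 1, an L position)
4: W (go to 7, an L position)
5: W (go to 7, an L position)
9: W (go to 7, an L position)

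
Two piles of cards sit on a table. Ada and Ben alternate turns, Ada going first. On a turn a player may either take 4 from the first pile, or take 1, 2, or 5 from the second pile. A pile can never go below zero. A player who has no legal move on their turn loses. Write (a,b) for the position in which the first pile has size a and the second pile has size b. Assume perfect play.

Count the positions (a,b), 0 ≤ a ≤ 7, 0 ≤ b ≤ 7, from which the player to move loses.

Build the W/L table. Terminal = L. A non-terminal position is W if it has a move to some L; otherwise it is L.
Every move lowers a or b (never raises either), so fill the grid row by row in increasing a, and left to right within a row: each cell's successors are then already labelled.
      b=0  b=1  b=2  b=3  b=4  b=5  b=6  b=7
a=0:    L    W    W    L    W    W    L    W
a=1:    L    W    W    L    W    W    L    W
a=2:    L    W    W    L    W    W    L    W
a=3:    L    W    W    L    W    W    L    W
a=4:    W    L    W    W    L    W    W    L
a=5:    W    L    W    W    L    W    W    L
a=6:    W    L    W    W    L    W    W    L
a=7:    W    L    W    W    L    W    W    L
Cells with no legal move (terminal, hence L): (0,0), (1,0), (2,0), (3,0).
The remaining L cells, each justified by listing all of its moves:
(0,3): moves to (0,2)(W), (0,1)(W); every one is W ⇒ L
(0,6): moves to (0,5)(W), (0,4)(W), (0,1)(W); every one is W ⇒ L
(1,3): moves to (1,2)(W), (1,1)(W); every one is W ⇒ L
(1,6): moves to (1,5)(W), (1,4)(W), (1,1)(W); every one is W ⇒ L
(2,3): moves to (2,2)(W), (2,1)(W); every one is W ⇒ L
(2,6): moves to (2,5)(W), (2,4)(W), (2,1)(W); every one is W ⇒ L
(3,3): moves to (3,2)(W), (3,1)(W); every one is W ⇒ L
(3,6): moves to (3,5)(W), (3,4)(W), (3,1)(W); every one is W ⇒ L
(4,1): moves to (0,1)(W), (4,0)(W); every one is W ⇒ L
(4,4): moves to (0,4)(W), (4,3)(W), (4,2)(W); every one is W ⇒ L
(4,7): moves to (0,7)(W), (4,6)(W), (4,5)(W), (4,2)(W); every one is W ⇒ L
(5,1): moves to (1,1)(W), (5,0)(W); every one is W ⇒ L
(5,4): moves to (1,4)(W), (5,3)(W), (5,2)(W); every one is W ⇒ L
(5,7): moves to (1,7)(W), (5,6)(W), (5,5)(W), (5,2)(W); every one is W ⇒ L
(6,1): moves to (2,1)(W), (6,0)(W); every one is W ⇒ L
(6,4): moves to (2,4)(W), (6,3)(W), (6,2)(W); every one is W ⇒ L
(6,7): moves to (2,7)(W), (6,6)(W), (6,5)(W), (6,2)(W); every one is W ⇒ L
(7,1): moves to (3,1)(W), (7,0)(W); every one is W ⇒ L
(7,4): moves to (3,4)(W), (7,3)(W), (7,2)(W); every one is W ⇒ L
(7,7): moves to (3,7)(W), (7,6)(W), (7,5)(W), (7,2)(W); every one is W ⇒ L
Every other cell has at least one move into one of the L cells above, so it is W.
L cells per row: a=0: 3, a=1: 3, a=2: 3, a=3: 3, a=4: 3, a=5: 3, a=6: 3, a=7: 3; total 24.

24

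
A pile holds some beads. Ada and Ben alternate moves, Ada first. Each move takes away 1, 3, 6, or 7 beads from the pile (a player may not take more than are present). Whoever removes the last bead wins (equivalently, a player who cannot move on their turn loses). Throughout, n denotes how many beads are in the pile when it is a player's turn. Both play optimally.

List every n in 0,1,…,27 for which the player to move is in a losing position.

0, 2, 4, 12, 14, 16, 24, 26

Work bottom-up. With no move the player to move loses. Otherwise the position is W if at least one move leads to an L position for the opponent, and L if every move leads to a W.
n=0: no move → L
n=1: reaches L-position 0 → W
n=2: only reaches 1(W), which is W → L
n=3: reaches L-position 2 → W
n=4: only reaches 3(W), 1(W), all W → L
n=5: reaches L-position 4 → W
n=6: reaches L-position 0 → W
n=7: reaches L-position 4 → W
n=8: reaches L-position 2 → W
n=9: reaches L-position 2 → W
n=10: reaches L-position 4 → W
n=11: reaches L-position 4 → W
n=12: only reaches 11(W), 9(W), 6(W), 5(W), all W → L
n=13: reaches L-position 12 → W
n=14: only reaches 13(W), 11(W), 8(W), 7(W), all W → L
n=15: reaches L-position 14 → W
n=16: only reaches 15(W), 13(W), 10(W), 9(W), all W → L
n=17: reaches L-position 16 → W
n=18: reaches L-position 12 → W
n=19: reaches L-position 16 → W
n=20: reaches L-position 14 → W
n=21: reaches L-position 14 → W
n=22: reaches L-position 16 → W
n=23: reaches L-position 16 → W
n=24: only reaches 23(W), 21(W), 18(W), 17(W), all W → L
n=25: reaches L-position 24 → W
n=26: only reaches 25(W), 23(W), 20(W), 19(W), all W → L
n=27: reaches L-position 26 → W
The losing starting values of n are exactly the entries labelled L in this table (8 of them).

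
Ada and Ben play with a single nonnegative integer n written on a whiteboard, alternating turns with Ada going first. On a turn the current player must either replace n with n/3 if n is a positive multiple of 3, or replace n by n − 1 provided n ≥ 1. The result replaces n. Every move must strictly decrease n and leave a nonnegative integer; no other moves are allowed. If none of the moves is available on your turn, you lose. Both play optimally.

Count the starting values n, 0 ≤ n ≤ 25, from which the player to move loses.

12

Compute win/loss labels from the base case upward. A position with no move is L. Any other position is W if it can reach an L in one move, else L.
n=0: no move → L
n=1: W (go to 0, an L position)
n=2: L (sole option 1(W) is W)
n=3: W (go to 2, an L position)
n=4: L (sole option 3(W) is W)
n=5: W (go to 4, an L position)
n=6: W (go to 2, an L position)
n=7: L (sole option 6(W) is W)
n=8: W (go to 7, an L position)
n=9: L (options 3(W), 8(W) are all W)
n=10: W (go to 9, an L position)
n=11: L (sole option 10(W) is W)
n=12: W (go to 4, an L position)
n=13: L (sole option 12(W) is W)
n=14: W (go to 13, an L position)
n=15: L (options 5(W), 14(W) are all W)
n=16: W (go to 15, an L position)
n=17: L (sole option 16(W) is W)
n=18: W (go to 17, an L position)
n=19: L (sole option 18(W) is W)
n=20: W (go to 19, an L position)
n=21: W (go to 7, an L position)
n=22: L (sole option 21(W) is W)
n=23: W (go to 22, an L position)
n=24: L (options 8(W), 23(W) are all W)
n=25: W (go to 24, an L position)
L entries with 0 ≤ n ≤ 25: n = 0, 2, 4, 7, 9, 11, 13, 15, 17, 19, 22, 24; that makes 12.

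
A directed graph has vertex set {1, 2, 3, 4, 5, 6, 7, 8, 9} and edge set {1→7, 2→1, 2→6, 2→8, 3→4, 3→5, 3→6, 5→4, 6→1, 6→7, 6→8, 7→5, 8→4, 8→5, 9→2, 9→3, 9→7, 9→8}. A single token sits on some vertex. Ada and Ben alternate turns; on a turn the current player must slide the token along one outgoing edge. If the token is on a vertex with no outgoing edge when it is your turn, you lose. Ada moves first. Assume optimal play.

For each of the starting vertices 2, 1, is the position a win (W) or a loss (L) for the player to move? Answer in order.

Use the standard recursion: the mover loses at a terminal position; elsewhere, the mover wins exactly when some move hands the opponent an L position.
Every edge goes from a vertex to one that appears earlier in the order 4, 5, 7, 8, 1, 6, 3, 2, 9, so processing vertices in that order labels each vertex after all of its successors.
4: no outgoing edge → L
5: reaches L-position 4 → W
7: only reaches 5(W), which is W → L
8: reaches L-position 4 → W
1: reaches L-position 7 → W
6: reaches L-position 7 → W
3: reaches L-position 4 → W
2: only reaches 6(W), 1(W), 8(W), all W → L
9: reaches L-position 2 → W

2: L, 1: W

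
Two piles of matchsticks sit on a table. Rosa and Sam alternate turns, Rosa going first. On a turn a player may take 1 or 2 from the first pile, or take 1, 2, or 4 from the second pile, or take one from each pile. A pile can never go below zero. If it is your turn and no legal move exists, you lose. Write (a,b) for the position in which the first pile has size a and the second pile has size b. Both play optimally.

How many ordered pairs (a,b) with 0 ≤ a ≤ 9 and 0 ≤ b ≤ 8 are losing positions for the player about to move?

Classify positions by backward induction: terminal positions (no move available) are L. From any other position, the mover wins iff some move reaches an L.
Every move lowers a or b (never raises either), so fill the grid row by row in increasing a, and left to right within a row: each cell's successors are then already labelled.
      b=0  b=1  b=2  b=3  b=4  b=5  b=6  b=7  b=8
a=0:    L    W    W    L    W    W    L    W    W
a=1:    W    W    L    W    W    L    W    W    L
a=2:    W    L    W    W    L    W    W    L    W
a=3:    L    W    W    L    W    W    L    W    W
a=4:    W    W    L    W    W    L    W    W    L
a=5:    W    L    W    W    L    W    W    L    W
a=6:    L    W    W    L    W    W    L    W    W
a=7:    W    W    L    W    W    L    W    W    L
a=8:    W    L    W    W    L    W    W    L    W
a=9:    L    W    W    L    W    W    L    W    W
Cells with no legal move (terminal, hence L): (0,0).
The remaining L cells, each justified by listing all of its moves:
(0,3): moves to (0,2)(W), (0,1)(W); every one is W ⇒ L
(0,6): moves to (0,5)(W), (0,4)(W), (0,2)(W); every one is W ⇒ L
(1,2): moves to (0,2)(W), (1,1)(W), (1,0)(W), (0,1)(W); every one is W ⇒ L
(1,5): moves to (0,5)(W), (1,4)(W), (1,3)(W), (1,1)(W), (0,4)(W); every one is W ⇒ L
(1,8): moves to (0,8)(W), (1,7)(W), (1,6)(W), (1,4)(W), (0,7)(W); every one is W ⇒ L
(2,1): moves to (1,1)(W), (0,1)(W), (2,0)(W), (1,0)(W); every one is W ⇒ L
(2,4): moves to (1,4)(W), (0,4)(W), (2,3)(W), (2,2)(W), (2,0)(W), (1,3)(W); every one is W ⇒ L
(2,7): moves to (1,7)(W), (0,7)(W), (2,6)(W), (2,5)(W), (2,3)(W), (1,6)(W); every one is W ⇒ L
(3,0): moves to (2,0)(W), (1,0)(W); every one is W ⇒ L
(3,3): moves to (2,3)(W), (1,3)(W), (3,2)(W), (3,1)(W), (2,2)(W); every one is W ⇒ L
(3,6): moves to (2,6)(W), (1,6)(W), (3,5)(W), (3,4)(W), (3,2)(W), (2,5)(W); every one is W ⇒ L
(4,2): moves to (3,2)(W), (2,2)(W), (4,1)(W), (4,0)(W), (3,1)(W); every one is W ⇒ L
(4,5): moves to (3,5)(W), (2,5)(W), (4,4)(W), (4,3)(W), (4,1)(W), (3,4)(W); every one is W ⇒ L
(4,8): moves to (3,8)(W), (2,8)(W), (4,7)(W), (4,6)(W), (4,4)(W), (3,7)(W); every one is W ⇒ L
(5,1): moves to (4,1)(W), (3,1)(W), (5,0)(W), (4,0)(W); every one is W ⇒ L
(5,4): moves to (4,4)(W), (3,4)(W), (5,3)(W), (5,2)(W), (5,0)(W), (4,3)(W); every one is W ⇒ L
(5,7): moves to (4,7)(W), (3,7)(W), (5,6)(W), (5,5)(W), (5,3)(W), (4,6)(W); every one is W ⇒ L
(6,0): moves to (5,0)(W), (4,0)(W); every one is W ⇒ L
(6,3): moves to (5,3)(W), (4,3)(W), (6,2)(W), (6,1)(W), (5,2)(W); every one is W ⇒ L
(6,6): moves to (5,6)(W), (4,6)(W), (6,5)(W), (6,4)(W), (6,2)(W), (5,5)(W); every one is W ⇒ L
(7,2): moves to (6,2)(W), (5,2)(W), (7,1)(W), (7,0)(W), (6,1)(W); every one is W ⇒ L
(7,5): moves to (6,5)(W), (5,5)(W), (7,4)(W), (7,3)(W), (7,1)(W), (6,4)(W); every one is W ⇒ L
(7,8): moves to (6,8)(W), (5,8)(W), (7,7)(W), (7,6)(W), (7,4)(W), (6,7)(W); every one is W ⇒ L
(8,1): moves to (7,1)(W), (6,1)(W), (8,0)(W), (7,0)(W); every one is W ⇒ L
(8,4): moves to (7,4)(W), (6,4)(W), (8,3)(W), (8,2)(W), (8,0)(W), (7,3)(W); every one is W ⇒ L
(8,7): moves to (7,7)(W), (6,7)(W), (8,6)(W), (8,5)(W), (8,3)(W), (7,6)(W); every one is W ⇒ L
(9,0): moves to (8,0)(W), (7,0)(W); every one is W ⇒ L
(9,3): moves to (8,3)(W), (7,3)(W), (9,2)(W), (9,1)(W), (8,2)(W); every one is W ⇒ L
(9,6): moves to (8,6)(W), (7,6)(W), (9,5)(W), (9,4)(W), (9,2)(W), (8,5)(W); every one is W ⇒ L
Every other cell has at least one move into one of the L cells above, so it is W.
L cells per row: a=0: 3, a=1: 3, a=2: 3, a=3: 3, a=4: 3, a=5: 3, a=6: 3, a=7: 3, a=8: 3, a=9: 3; total 30.

30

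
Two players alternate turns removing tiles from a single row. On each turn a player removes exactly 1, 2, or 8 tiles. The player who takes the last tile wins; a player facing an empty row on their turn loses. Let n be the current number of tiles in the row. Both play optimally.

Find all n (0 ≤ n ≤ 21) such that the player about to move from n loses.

0, 3, 6, 9, 12, 15, 18, 21

Work bottom-up. With no move the player to move loses. Otherwise the position is W if at least one move leads to an L position for the opponent, and L if every move leads to a W.
n=0: no move → L
n=1: →0(L), so W
n=2: →0(L), so W
n=3: →2(W), 1(W) — all W, so L
n=4: →3(L), so W
n=5: →3(L), so W
n=6: →5(W), 4(W) — all W, so L
n=7: →6(L), so W
n=8: →6(L), so W
n=9: →8(W), 7(W), 1(W) — all W, so L
n=10: →9(L), so W
n=11: →9(L), so W
n=12: →11(W), 10(W), 4(W) — all W, so L
n=13: →12(L), so W
n=14: →12(L), so W
n=15: →14(W), 13(W), 7(W) — all W, so L
n=16: →15(L), so W
n=17: →15(L), so W
n=18: →17(W), 16(W), 10(W) — all W, so L
n=19: →18(L), so W
n=20: →18(L), so W
n=21: →20(W), 19(W), 13(W) — all W, so L
The losing starting values of n are exactly the entries labelled L in this table (8 of them).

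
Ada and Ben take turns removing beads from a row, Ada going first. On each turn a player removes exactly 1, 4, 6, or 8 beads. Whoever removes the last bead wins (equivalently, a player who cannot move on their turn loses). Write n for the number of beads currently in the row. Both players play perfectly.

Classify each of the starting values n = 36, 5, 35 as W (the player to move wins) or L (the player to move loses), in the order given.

Label each position W (a win for the player to move) or L (a loss). A position with no legal move is L; any other position is W exactly when some move reaches an L, and L when every move reaches a W.
n=0: no move → L
n=1: →0(L), so W
n=2: →1(W) only, which is W, so L
n=3: →2(L), so W
n=4: →0(L), so W
n=5: →4(W), 1(W) — all W, so L
n=6: →5(L), so W
n=7: →6(W), 3(W), 1(W) — all W, so L
n=8: →7(L), so W
n=9: →5(L), so W
n=10: →2(L), so W
n=11: →7(L), so W
n=12: →11(W), 8(W), 6(W), 4(W) — all W, so L
n=13: →12(L), so W
n=14: →13(W), 10(W), 8(W), 6(W) — all W, so L
n=15: →14(L), so W
n=16: →12(L), so W
n=17: →16(W), 13(W), 11(W), 9(W) — all W, so L
n=18: →17(L), so W
n=19: →18(W), 15(W), 13(W), 11(W) — all W, so L
n=20: →19(L), so W
n=21: →17(L), so W
n=22: →14(L), so W
n=23: →19(L), so W
n=24: →23(W), 20(W), 18(W), 16(W) — all W, so L
n=25: →24(L), so W
n=26: →25(W), 22(W), 20(W), 18(W) — all W, so L
n=27: →26(L), so W
n=28: →24(L), so W
n=29: →28(W), 25(W), 23(W), 21(W) — all W, so L
n=30: →29(L), so W
n=31: →30(W), 27(W), 25(W), 23(W) — all W, so L
n=32: →31(L), so W
n=33: →29(L), so W
n=34: →26(L), so W
n=35: →31(L), so W
n=36: →35(W), 32(W), 30(W), 28(W) — all W, so L

36: L, 5: L, 35: W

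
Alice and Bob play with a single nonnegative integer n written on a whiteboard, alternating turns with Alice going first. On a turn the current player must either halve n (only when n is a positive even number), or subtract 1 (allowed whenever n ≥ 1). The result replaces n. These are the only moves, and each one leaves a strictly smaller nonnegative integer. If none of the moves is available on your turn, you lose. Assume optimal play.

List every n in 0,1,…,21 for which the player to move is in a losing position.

0, 2, 5, 7, 9, 11, 13, 15, 17, 19, 21

Classify positions by backward induction: terminal positions (no move available) are L. From any other position, the mover wins iff some move reaches an L.
n=0: no move → L
n=1: W (go to 0, an L position)
n=2: L (sole option 1(W) is W)
n=3: W (go to 2, an L position)
n=4: W (go to 2, an L position)
n=5: L (sole option 4(W) is W)
n=6: W (go to 5, an L position)
n=7: L (sole option 6(W) is W)
n=8: W (go to 7, an L position)
n=9: L (sole option 8(W) is W)
n=10: W (go to 5, an L position)
n=11: L (sole option 10(W) is W)
n=12: W (go to 11, an L position)
n=13: L (sole option 12(W) is W)
n=14: W (go to 7, an L position)
n=15: L (sole option 14(W) is W)
n=16: W (go to 15, an L position)
n=17: L (sole option 16(W) is W)
n=18: W (go to 9, an L position)
n=19: L (sole option 18(W) is W)
n=20: W (go to 19, an L position)
n=21: L (sole option 20(W) is W)
The losing starting values of n are exactly the entries labelled L in this table (11 of them).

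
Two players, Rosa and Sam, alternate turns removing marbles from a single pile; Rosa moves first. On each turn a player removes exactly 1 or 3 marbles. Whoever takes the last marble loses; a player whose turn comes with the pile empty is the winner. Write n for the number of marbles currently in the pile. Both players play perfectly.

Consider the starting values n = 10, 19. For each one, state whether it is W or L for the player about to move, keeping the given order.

Label each position W (a win for the player to move) or L (a loss). A position with no legal move is W; any other position is W exactly when some move reaches an L, and L when every move reaches a W.
n=0: no move; the opponent has just taken the last marble and therefore loses → W
n=1: →0(W) only, which is W, so L
n=2: →1(L), so W
n=3: →2(W), 0(W) — all W, so L
n=4: →3(L), so W
n=5: →4(W), 2(W) — all W, so L
n=6: →5(L), so W
n=7: →6(W), 4(W) — all W, so L
n=8: →7(L), so W
n=9: →8(W), 6(W) — all W, so L
n=10: →9(L), so W
n=11: →10(W), 8(W) — all W, so L
n=12: →11(L), so W
n=13: →12(W), 10(W) — all W, so L
n=14: →13(L), so W
n=15: →14(W), 12(W) — all W, so L
n=16: →15(L), so W
n=17: →16(W), 14(W) — all W, so L
n=18: →17(L), so W
n=19: →18(W), 16(W) — all W, so L

10: W, 19: L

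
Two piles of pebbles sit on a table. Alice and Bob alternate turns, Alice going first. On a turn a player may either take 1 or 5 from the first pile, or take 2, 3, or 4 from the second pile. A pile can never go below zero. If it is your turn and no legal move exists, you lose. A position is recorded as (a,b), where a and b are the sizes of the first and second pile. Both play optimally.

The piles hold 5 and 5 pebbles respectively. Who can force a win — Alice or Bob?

Alice wins.

Label each position W (a win for the player to move) or L (a loss). A position with no legal move is L; any other position is W exactly when some move reaches an L, and L when every move reaches a W.
No move ever increases a pile, so every position that can arise here has a ≤ 5 and b ≤ 5; it is enough to label the cells with 0 ≤ a ≤ 5 and 0 ≤ b ≤ 5.
Every move lowers a or b (never raises either), so fill the grid row by row in increasing a, and left to right within a row: each cell's successors are then already labelled.
      b=0  b=1  b=2  b=3  b=4  b=5
a=0:    L    L    W    W    W    W
a=1:    W    W    L    L    W    W
a=2:    L    L    W    W    W    W
a=3:    W    W    L    L    W    W
a=4:    L    L    W    W    W    W
a=5:    W    W    L    L    W    W
Cells with no legal move (terminal, hence L): (0,0), (0,1).
The remaining L cells, each justified by listing all of its moves:
(1,2): L (options (0,2)(W), (1,0)(W) are all W)
(1,3): L (options (0,3)(W), (1,1)(W), (1,0)(W) are all W)
(2,0): L (sole option (1,0)(W) is W)
(2,1): L (sole option (1,1)(W) is W)
(3,2): L (options (2,2)(W), (3,0)(W) are all W)
(3,3): L (options (2,3)(W), (3,1)(W), (3,0)(W) are all W)
(4,0): L (sole option (3,0)(W) is W)
(4,1): L (sole option (3,1)(W) is W)
(5,2): L (options (4,2)(W), (0,2)(W), (5,0)(W) are all W)
(5,3): L (options (4,3)(W), (0,3)(W), (5,1)(W), (5,0)(W) are all W)
Every other cell has at least one move into one of the L cells above, so it is W.
From (5,5) Alice can move to (5,3), reaching an L position.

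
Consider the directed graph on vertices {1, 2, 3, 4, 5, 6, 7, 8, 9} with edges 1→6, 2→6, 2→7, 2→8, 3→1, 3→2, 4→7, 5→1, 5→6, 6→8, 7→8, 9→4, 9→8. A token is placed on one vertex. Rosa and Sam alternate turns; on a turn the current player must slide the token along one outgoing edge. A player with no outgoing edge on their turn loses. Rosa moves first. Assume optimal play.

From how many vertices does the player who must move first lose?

3

Classify positions by backward induction: terminal positions (no move available) are L. From any other position, the mover wins iff some move reaches an L.
Every edge goes from a vertex to one that appears earlier in the order 8, 7, 4, 6, 1, 5, 2, 3, 9, so processing vertices in that order labels each vertex after all of its successors.
8: no outgoing edge → L
7: W (go to 8, an L position)
4: L (sole option 7(W) is W)
6: W (go to 8, an L position)
1: L (sole option 6(W) is W)
5: W (go to 1, an L position)
2: W (go to 8, an L position)
3: W (go to 1, an L position)
9: W (go to 4, an L position)
The L vertices are 1, 4, 8; that is 3 in all.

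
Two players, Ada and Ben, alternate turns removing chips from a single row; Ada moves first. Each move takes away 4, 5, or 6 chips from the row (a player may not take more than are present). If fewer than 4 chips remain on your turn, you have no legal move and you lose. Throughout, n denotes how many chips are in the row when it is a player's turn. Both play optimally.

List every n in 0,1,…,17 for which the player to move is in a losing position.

Label each position W (a win for the player to move) or L (a loss). A position with no legal move is L; any other position is W exactly when some move reaches an L, and L when every move reaches a W.
n=0: no move → L
n=1: no move → L
n=2: no move → L
n=3: no move → L
n=4: reaches L-position 0 → W
n=5: reaches L-position 1 → W
n=6: reaches L-position 2 → W
n=7: reaches L-position 3 → W
n=8: reaches L-position 3 → W
n=9: reaches L-position 3 → W
n=10: only reaches 6(W), 5(W), 4(W), all W → L
n=11: only reaches 7(W), 6(W), 5(W), all W → L
n=12: only reaches 8(W), 7(W), 6(W), all W → L
n=13: only reaches 9(W), 8(W), 7(W), all W → L
n=14: reaches L-position 10 → W
n=15: reaches L-position 11 → W
n=16: reaches L-position 12 → W
n=17: reaches L-position 13 → W
The losing starting values of n are exactly the entries labelled L in this table (8 of them).

0, 1, 2, 3, 10, 11, 12, 13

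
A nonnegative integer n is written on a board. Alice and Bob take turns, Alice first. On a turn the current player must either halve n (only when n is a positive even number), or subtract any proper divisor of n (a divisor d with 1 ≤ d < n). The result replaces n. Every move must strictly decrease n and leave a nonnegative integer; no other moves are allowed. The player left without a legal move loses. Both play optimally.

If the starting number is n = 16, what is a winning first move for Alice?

Classify positions by backward induction: terminal positions (no move available) are L. From any other position, the mover wins iff some move reaches an L.
n=0: no move → L
n=1: no move → L
n=2: reaches L-position 1 → W
n=3: only reaches 2(W), which is W → L
n=4: reaches L-position 3 → W
n=5: only reaches 4(W), which is W → L
n=6: reaches L-position 3 → W
n=7: only reaches 6(W), which is W → L
n=8: reaches L-position 7 → W
n=9: only reaches 6(W), 8(W), all W → L
n=10: reaches L-position 5 → W
n=11: only reaches 10(W), which is W → L
n=12: reaches L-position 9 → W
n=13: only reaches 12(W), which is W → L
n=14: reaches L-position 7 → W
n=15: only reaches 10(W), 12(W), 14(W), all W → L
n=16: reaches L-position 15 → W
From 16, the L positions reachable in one move are: 15.

Move to 15.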